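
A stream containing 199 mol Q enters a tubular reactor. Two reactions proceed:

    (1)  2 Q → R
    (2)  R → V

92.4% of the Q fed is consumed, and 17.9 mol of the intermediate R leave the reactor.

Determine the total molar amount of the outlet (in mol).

Conversion of Q: Q consumed = 2ξ₁ = 0.924 × 199 → ξ₁ = 91.94 mol.
R balance: n_R = 0 + 1ξ₁ − 1ξ₂ = 17.9 → ξ₂ = (1·91.94 − 17.9)/1 = 74.04 mol.
Outlet amounts (n = n₀ + Σ ν·ξ):
  Q: 199 − 2(91.94) = 15.12
  R: 0 + 1(91.94) − 1(74.04) = 17.9
  V: 0 + 1(74.04) = 74.04
Total out = 15.12 + 17.9 + 74.04 = 107.1 mol.

107 mol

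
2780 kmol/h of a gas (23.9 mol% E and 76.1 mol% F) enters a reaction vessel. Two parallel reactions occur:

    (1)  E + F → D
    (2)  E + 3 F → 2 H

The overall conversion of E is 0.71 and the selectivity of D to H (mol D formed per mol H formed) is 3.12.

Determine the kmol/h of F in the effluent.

1510 kmol/h

Conversion of E: E consumed = 0.71 × 664.4 = 471.7 kmol/h = 1ξ₁ + 1ξ₂.
Selectivity: 1ξ₁ / (2ξ₂) = 3.12 → ξ₁ = 6.24 ξ₂.
Substitute: (1·6.24 + 1) ξ₂ = 471.7 → ξ₂ = 65.16 kmol/h, ξ₁ = 406.6 kmol/h.
Outlet amounts (n = n₀ + Σ ν·ξ):
  E: 664.4 − 1(406.6) − 1(65.16) = 192.7
  F: 2116 − 1(406.6) − 3(65.16) = 1514
  D: 0 + 1(406.6) = 406.6
  H: 0 + 2(65.16) = 130.3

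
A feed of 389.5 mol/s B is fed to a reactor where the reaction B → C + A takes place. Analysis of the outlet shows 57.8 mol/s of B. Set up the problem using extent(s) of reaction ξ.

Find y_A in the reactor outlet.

For B: n = n₀ − 1ξ → 57.8 = 389.5 − 1ξ, giving ξ = 331.7 mol/s.
Outlet amounts (n = n₀ + ν ξ):
  B: 389.5 − 1(331.7) = 57.8
  C: 0 + 1(331.7) = 331.7
  A: 0 + 1(331.7) = 331.7
Total out = 721.2 mol/s; y_A = 331.7 / 721.2 = 0.4599.

0.46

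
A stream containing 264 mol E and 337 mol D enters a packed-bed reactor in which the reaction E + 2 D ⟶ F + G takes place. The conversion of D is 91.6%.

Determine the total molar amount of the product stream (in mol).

447 mol

D reacted = 0.916 × 337 = 308.7 mol; ν_D = −2, so ξ = 308.7/2 = 154.3 mol.
Outlet amounts (n = n₀ + ν ξ):
  E: 264 − 1(154.3) = 109.7
  D: 337 − 2(154.3) = 28.31
  F: 0 + 1(154.3) = 154.3
  G: 0 + 1(154.3) = 154.3
Total out = 109.7 + 28.31 + 154.3 + 154.3 = 446.7 mol.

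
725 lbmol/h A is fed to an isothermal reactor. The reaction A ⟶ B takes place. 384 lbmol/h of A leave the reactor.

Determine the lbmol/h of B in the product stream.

For A: n = n₀ − 1ξ → 384 = 725 − 1ξ, giving ξ = 341 lbmol/h.
Outlet amounts (n = n₀ + ν ξ):
  A: 725 − 1(341) = 384
  B: 0 + 1(341) = 341

341 lbmol/h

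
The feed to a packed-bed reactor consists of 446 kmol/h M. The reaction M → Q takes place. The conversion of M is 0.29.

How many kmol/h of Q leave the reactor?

129 kmol/h

M reacted = 0.29 × 446 = 129.3 kmol/h; ν_M = −1, so ξ = 129.3/1 = 129.3 kmol/h.
Outlet amounts (n = n₀ + ν ξ):
  M: 446 − 1(129.3) = 316.7
  Q: 0 + 1(129.3) = 129.3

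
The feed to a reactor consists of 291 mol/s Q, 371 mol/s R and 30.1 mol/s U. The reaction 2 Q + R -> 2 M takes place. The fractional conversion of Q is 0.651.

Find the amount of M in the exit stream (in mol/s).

Q reacted = 0.651 × 291 = 189.4 mol/s; ν_Q = −2, so ξ = 189.4/2 = 94.72 mol/s.
Outlet amounts (n = n₀ + ν ξ):
  Q: 291 − 2(94.72) = 101.6
  R: 371 − 1(94.72) = 276.3
  M: 0 + 2(94.72) = 189.4
  U: 30.1 (inert)

189 mol/s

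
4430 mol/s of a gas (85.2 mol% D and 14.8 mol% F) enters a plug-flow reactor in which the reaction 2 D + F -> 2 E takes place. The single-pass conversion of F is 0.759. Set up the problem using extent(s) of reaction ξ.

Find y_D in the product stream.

0.707

F reacted = 0.759 × 655.6 = 497.6 mol/s; ν_F = −1, so ξ = 497.6/1 = 497.6 mol/s.
Outlet amounts (n = n₀ + ν ξ):
  D: 3774 − 2(497.6) = 2779
  F: 655.6 − 1(497.6) = 158
  E: 0 + 2(497.6) = 995.3
Total out = 3932 mol/s; y_D = 2779 / 3932 = 0.7067.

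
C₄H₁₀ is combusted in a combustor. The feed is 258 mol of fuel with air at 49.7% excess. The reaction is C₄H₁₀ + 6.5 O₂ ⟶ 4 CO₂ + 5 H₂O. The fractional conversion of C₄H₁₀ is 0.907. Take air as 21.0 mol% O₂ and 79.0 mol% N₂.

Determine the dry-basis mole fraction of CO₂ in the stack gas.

Stoichiometric O₂ = 6.5 × 258 = 1677 mol; O₂ fed = 1677 × 1.497 = 2510 mol.
N₂ fed = 2510 × 79/21 = 9444 mol.
Fuel reacted = 0.907 × 258 → ξ = 234 mol.
Outlet (n = n₀ + ν ξ):
  C₄H₁₀: 258 − 1(234) = 23.99
  O₂: 2510 − 6.5(234) = 989.4
  N₂: 9444 (inert)
  CO₂: 0 + 4(234) = 936
  H₂O: 0 + 5(234) = 1170
Dry total = 11390 mol; y_CO₂ (dry) = 936 / 11390 = 0.08215.

0.0822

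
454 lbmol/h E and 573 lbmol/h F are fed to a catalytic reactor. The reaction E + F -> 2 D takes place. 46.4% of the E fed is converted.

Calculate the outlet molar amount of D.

E reacted = 0.464 × 454 = 210.7 lbmol/h; ν_E = −1, so ξ = 210.7/1 = 210.7 lbmol/h.
Outlet amounts (n = n₀ + ν ξ):
  E: 454 − 1(210.7) = 243.3
  F: 573 − 1(210.7) = 362.3
  D: 0 + 2(210.7) = 421.3

421 lbmol/h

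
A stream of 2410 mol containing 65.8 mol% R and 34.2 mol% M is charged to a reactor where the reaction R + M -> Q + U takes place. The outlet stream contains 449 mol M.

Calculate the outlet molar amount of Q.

375 mol

For M: n = n₀ − 1ξ → 449 = 824.2 − 1ξ, giving ξ = 375.2 mol.
Outlet amounts (n = n₀ + ν ξ):
  R: 1586 − 1(375.2) = 1211
  M: 824.2 − 1(375.2) = 449
  Q: 0 + 1(375.2) = 375.2
  U: 0 + 1(375.2) = 375.2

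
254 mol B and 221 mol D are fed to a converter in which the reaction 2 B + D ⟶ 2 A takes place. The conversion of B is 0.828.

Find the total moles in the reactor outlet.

370 mol

B reacted = 0.828 × 254 = 210.3 mol; ν_B = −2, so ξ = 210.3/2 = 105.2 mol.
Outlet amounts (n = n₀ + ν ξ):
  B: 254 − 2(105.2) = 43.69
  D: 221 − 1(105.2) = 115.8
  A: 0 + 2(105.2) = 210.3
Total out = 43.69 + 115.8 + 210.3 = 369.8 mol.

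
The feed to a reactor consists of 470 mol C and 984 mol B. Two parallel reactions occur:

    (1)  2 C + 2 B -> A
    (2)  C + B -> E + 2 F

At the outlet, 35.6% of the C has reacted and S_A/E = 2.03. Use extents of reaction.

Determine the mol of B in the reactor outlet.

817 mol

Conversion of C: C consumed = 0.356 × 470 = 167.3 mol = 2ξ₁ + 1ξ₂.
Selectivity: 1ξ₁ / (1ξ₂) = 2.03 → ξ₁ = 2.03 ξ₂.
Substitute: (2·2.03 + 1) ξ₂ = 167.3 → ξ₂ = 33.07 mol, ξ₁ = 67.13 mol.
Outlet amounts (n = n₀ + Σ ν·ξ):
  C: 470 − 2(67.13) − 1(33.07) = 302.7
  B: 984 − 2(67.13) − 1(33.07) = 816.7
  A: 0 + 1(67.13) = 67.13
  E: 0 + 1(33.07) = 33.07
  F: 0 + 2(33.07) = 66.13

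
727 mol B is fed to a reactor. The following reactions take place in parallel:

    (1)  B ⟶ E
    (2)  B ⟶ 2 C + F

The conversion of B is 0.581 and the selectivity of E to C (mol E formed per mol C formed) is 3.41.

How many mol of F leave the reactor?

Conversion of B: B consumed = 0.581 × 727 = 422.4 mol = 1ξ₁ + 1ξ₂.
Selectivity: 1ξ₁ / (2ξ₂) = 3.41 → ξ₁ = 6.82 ξ₂.
Substitute: (1·6.82 + 1) ξ₂ = 422.4 → ξ₂ = 54.01 mol, ξ₁ = 368.4 mol.
Outlet amounts (n = n₀ + Σ ν·ξ):
  B: 727 − 1(368.4) − 1(54.01) = 304.6
  E: 0 + 1(368.4) = 368.4
  C: 0 + 2(54.01) = 108
  F: 0 + 1(54.01) = 54.01

54 mol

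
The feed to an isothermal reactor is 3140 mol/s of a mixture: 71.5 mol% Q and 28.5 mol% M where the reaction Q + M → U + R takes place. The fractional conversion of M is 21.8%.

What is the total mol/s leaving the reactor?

M reacted = 0.218 × 894.9 = 195.1 mol/s; ν_M = −1, so ξ = 195.1/1 = 195.1 mol/s.
Outlet amounts (n = n₀ + ν ξ):
  Q: 2245 − 1(195.1) = 2050
  M: 894.9 − 1(195.1) = 699.8
  U: 0 + 1(195.1) = 195.1
  R: 0 + 1(195.1) = 195.1
Total out = 2050 + 699.8 + 195.1 + 195.1 = 3140 mol/s.

3140 mol/s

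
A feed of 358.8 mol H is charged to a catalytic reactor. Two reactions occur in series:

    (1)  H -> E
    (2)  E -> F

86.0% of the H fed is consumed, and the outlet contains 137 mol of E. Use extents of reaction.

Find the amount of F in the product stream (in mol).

Conversion of H: H consumed = 1ξ₁ = 0.86 × 358.8 → ξ₁ = 308.6 mol.
E balance: n_E = 0 + 1ξ₁ − 1ξ₂ = 137 → ξ₂ = (1·308.6 − 137)/1 = 171.6 mol.
Outlet amounts (n = n₀ + Σ ν·ξ):
  H: 358.8 − 1(308.6) = 50.23
  E: 0 + 1(308.6) − 1(171.6) = 137
  F: 0 + 1(171.6) = 171.6

172 mol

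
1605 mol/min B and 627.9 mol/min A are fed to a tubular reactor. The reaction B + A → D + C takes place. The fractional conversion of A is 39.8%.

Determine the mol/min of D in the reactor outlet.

A reacted = 0.398 × 627.9 = 249.9 mol/min; ν_A = −1, so ξ = 249.9/1 = 249.9 mol/min.
Outlet amounts (n = n₀ + ν ξ):
  B: 1605 − 1(249.9) = 1355
  A: 627.9 − 1(249.9) = 378
  D: 0 + 1(249.9) = 249.9
  C: 0 + 1(249.9) = 249.9

250 mol/min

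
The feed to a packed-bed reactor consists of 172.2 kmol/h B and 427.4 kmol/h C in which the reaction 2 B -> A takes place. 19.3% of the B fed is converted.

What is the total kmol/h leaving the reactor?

B reacted = 0.193 × 172.2 = 33.23 kmol/h; ν_B = −2, so ξ = 33.23/2 = 16.62 kmol/h.
Outlet amounts (n = n₀ + ν ξ):
  B: 172.2 − 2(16.62) = 139
  A: 0 + 1(16.62) = 16.62
  C: 427.4 (inert)
Total out = 139 + 16.62 + 427.4 = 583 kmol/h.

583 kmol/h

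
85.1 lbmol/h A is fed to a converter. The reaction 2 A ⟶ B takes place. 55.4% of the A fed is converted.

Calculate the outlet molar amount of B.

A reacted = 0.554 × 85.1 = 47.15 lbmol/h; ν_A = −2, so ξ = 47.15/2 = 23.57 lbmol/h.
Outlet amounts (n = n₀ + ν ξ):
  A: 85.1 − 2(23.57) = 37.95
  B: 0 + 1(23.57) = 23.57

23.6 lbmol/h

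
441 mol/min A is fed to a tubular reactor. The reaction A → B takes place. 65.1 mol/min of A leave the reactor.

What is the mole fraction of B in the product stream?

For A: n = n₀ − 1ξ → 65.1 = 441 − 1ξ, giving ξ = 375.9 mol/min.
Outlet amounts (n = n₀ + ν ξ):
  A: 441 − 1(375.9) = 65.1
  B: 0 + 1(375.9) = 375.9
Total out = 441 mol/min; y_B = 375.9 / 441 = 0.8524.

0.852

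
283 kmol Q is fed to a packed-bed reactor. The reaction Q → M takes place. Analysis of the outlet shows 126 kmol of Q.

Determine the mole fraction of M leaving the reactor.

For Q: n = n₀ − 1ξ → 126 = 283 − 1ξ, giving ξ = 157 kmol.
Outlet amounts (n = n₀ + ν ξ):
  Q: 283 − 1(157) = 126
  M: 0 + 1(157) = 157
Total out = 283 kmol; y_M = 157 / 283 = 0.5548.

0.555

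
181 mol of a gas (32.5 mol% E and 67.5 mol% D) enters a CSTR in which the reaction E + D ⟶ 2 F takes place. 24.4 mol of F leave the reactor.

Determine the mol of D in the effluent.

For F: n = n₀ + 2ξ → 24.4 = 0 + 2ξ, giving ξ = 12.2 mol.
Outlet amounts (n = n₀ + ν ξ):
  E: 58.83 − 1(12.2) = 46.62
  D: 122.2 − 1(12.2) = 110
  F: 0 + 2(12.2) = 24.4

110 mol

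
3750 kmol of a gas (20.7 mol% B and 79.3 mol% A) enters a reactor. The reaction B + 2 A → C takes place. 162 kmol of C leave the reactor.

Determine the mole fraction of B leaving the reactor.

For C: n = n₀ + 1ξ → 162 = 0 + 1ξ, giving ξ = 162 kmol.
Outlet amounts (n = n₀ + ν ξ):
  B: 776.2 − 1(162) = 614.2
  A: 2974 − 2(162) = 2650
  C: 0 + 1(162) = 162
Total out = 3426 kmol; y_B = 614.2 / 3426 = 0.1793.

0.179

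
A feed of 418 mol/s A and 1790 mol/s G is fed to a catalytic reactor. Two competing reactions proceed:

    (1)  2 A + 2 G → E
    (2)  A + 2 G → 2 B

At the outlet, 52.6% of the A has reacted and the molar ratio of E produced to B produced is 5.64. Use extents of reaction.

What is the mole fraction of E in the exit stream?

0.0559

Conversion of A: A consumed = 0.526 × 418 = 219.9 mol/s = 2ξ₁ + 1ξ₂.
Selectivity: 1ξ₁ / (2ξ₂) = 5.64 → ξ₁ = 11.28 ξ₂.
Substitute: (2·11.28 + 1) ξ₂ = 219.9 → ξ₂ = 9.332 mol/s, ξ₁ = 105.3 mol/s.
Outlet amounts (n = n₀ + Σ ν·ξ):
  A: 418 − 2(105.3) − 1(9.332) = 198.1
  G: 1790 − 2(105.3) − 2(9.332) = 1561
  E: 0 + 1(105.3) = 105.3
  B: 0 + 2(9.332) = 18.66
Total out = 1883 mol/s; y_E = 105.3 / 1883 = 0.05591.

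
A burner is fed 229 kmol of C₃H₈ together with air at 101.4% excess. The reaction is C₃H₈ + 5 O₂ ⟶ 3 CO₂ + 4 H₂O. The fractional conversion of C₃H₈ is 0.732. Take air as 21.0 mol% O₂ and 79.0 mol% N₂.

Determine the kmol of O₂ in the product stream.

1470 kmol

Stoichiometric O₂ = 5 × 229 = 1145 kmol; O₂ fed = 1145 × 2.014 = 2306 kmol.
N₂ fed = 2306 × 79/21 = 8675 kmol.
Fuel reacted = 0.732 × 229 → ξ = 167.6 kmol.
Outlet (n = n₀ + ν ξ):
  C₃H₈: 229 − 1(167.6) = 61.37
  O₂: 2306 − 5(167.6) = 1468
  N₂: 8675 (inert)
  CO₂: 0 + 3(167.6) = 502.9
  H₂O: 0 + 4(167.6) = 670.5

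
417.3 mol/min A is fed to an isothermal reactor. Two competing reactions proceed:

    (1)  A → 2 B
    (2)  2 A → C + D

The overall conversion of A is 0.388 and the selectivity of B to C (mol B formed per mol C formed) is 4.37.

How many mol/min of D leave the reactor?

Conversion of A: A consumed = 0.388 × 417.3 = 161.9 mol/min = 1ξ₁ + 2ξ₂.
Selectivity: 2ξ₁ / (1ξ₂) = 4.37 → ξ₁ = 2.185 ξ₂.
Substitute: (1·2.185 + 2) ξ₂ = 161.9 → ξ₂ = 38.69 mol/min, ξ₁ = 84.53 mol/min.
Outlet amounts (n = n₀ + Σ ν·ξ):
  A: 417.3 − 1(84.53) − 2(38.69) = 255.4
  B: 0 + 2(84.53) = 169.1
  C: 0 + 1(38.69) = 38.69
  D: 0 + 1(38.69) = 38.69

38.7 mol/min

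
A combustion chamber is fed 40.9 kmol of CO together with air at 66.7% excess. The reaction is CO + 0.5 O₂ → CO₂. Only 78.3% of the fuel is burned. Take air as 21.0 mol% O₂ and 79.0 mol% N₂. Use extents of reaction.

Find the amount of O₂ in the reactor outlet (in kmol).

18.1 kmol

Stoichiometric O₂ = 0.5 × 40.9 = 20.45 kmol; O₂ fed = 20.45 × 1.667 = 34.09 kmol.
N₂ fed = 34.09 × 79/21 = 128.2 kmol.
Fuel reacted = 0.783 × 40.9 → ξ = 32.02 kmol.
Outlet (n = n₀ + ν ξ):
  CO: 40.9 − 1(32.02) = 8.875
  O₂: 34.09 − 0.5(32.02) = 18.08
  N₂: 128.2 (inert)
  CO₂: 0 + 1(32.02) = 32.02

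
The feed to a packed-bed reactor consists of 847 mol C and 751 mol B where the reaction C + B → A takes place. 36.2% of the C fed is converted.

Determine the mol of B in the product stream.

C reacted = 0.362 × 847 = 306.6 mol; ν_C = −1, so ξ = 306.6/1 = 306.6 mol.
Outlet amounts (n = n₀ + ν ξ):
  C: 847 − 1(306.6) = 540.4
  B: 751 − 1(306.6) = 444.4
  A: 0 + 1(306.6) = 306.6

444 mol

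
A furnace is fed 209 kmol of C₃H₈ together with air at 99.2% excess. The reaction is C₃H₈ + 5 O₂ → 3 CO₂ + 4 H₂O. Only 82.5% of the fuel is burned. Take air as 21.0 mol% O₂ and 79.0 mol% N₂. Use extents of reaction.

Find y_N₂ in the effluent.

Stoichiometric O₂ = 5 × 209 = 1045 kmol; O₂ fed = 1045 × 1.992 = 2082 kmol.
N₂ fed = 2082 × 79/21 = 7831 kmol.
Fuel reacted = 0.825 × 209 → ξ = 172.4 kmol.
Outlet (n = n₀ + ν ξ):
  C₃H₈: 209 − 1(172.4) = 36.58
  O₂: 2082 − 5(172.4) = 1220
  N₂: 7831 (inert)
  CO₂: 0 + 3(172.4) = 517.3
  H₂O: 0 + 4(172.4) = 689.7
Total out = 10290 kmol; y_N₂ = 7831 / 10290 = 0.7607.

0.761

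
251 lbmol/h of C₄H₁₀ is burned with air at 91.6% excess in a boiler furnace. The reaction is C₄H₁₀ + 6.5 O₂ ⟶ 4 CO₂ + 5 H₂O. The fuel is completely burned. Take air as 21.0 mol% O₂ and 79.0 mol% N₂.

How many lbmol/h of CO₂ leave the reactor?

1000 lbmol/h

Stoichiometric O₂ = 6.5 × 251 = 1632 lbmol/h; O₂ fed = 1632 × 1.916 = 3126 lbmol/h.
N₂ fed = 3126 × 79/21 = 11760 lbmol/h.
Fuel reacted = 1 × 251 → ξ = 251 lbmol/h.
Outlet (n = n₀ + ν ξ):
  C₄H₁₀: 251 − 1(251) = 0
  O₂: 3126 − 6.5(251) = 1494
  N₂: 11760 (inert)
  CO₂: 0 + 4(251) = 1004
  H₂O: 0 + 5(251) = 1255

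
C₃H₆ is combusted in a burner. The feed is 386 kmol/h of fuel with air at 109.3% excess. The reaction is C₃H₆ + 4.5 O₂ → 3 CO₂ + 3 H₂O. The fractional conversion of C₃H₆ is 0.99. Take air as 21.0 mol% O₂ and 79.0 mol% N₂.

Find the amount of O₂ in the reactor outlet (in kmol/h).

1920 kmol/h

Stoichiometric O₂ = 4.5 × 386 = 1737 kmol/h; O₂ fed = 1737 × 2.093 = 3636 kmol/h.
N₂ fed = 3636 × 79/21 = 13680 kmol/h.
Fuel reacted = 0.99 × 386 → ξ = 382.1 kmol/h.
Outlet (n = n₀ + ν ξ):
  C₃H₆: 386 − 1(382.1) = 3.86
  O₂: 3636 − 4.5(382.1) = 1916
  N₂: 13680 (inert)
  CO₂: 0 + 3(382.1) = 1146
  H₂O: 0 + 3(382.1) = 1146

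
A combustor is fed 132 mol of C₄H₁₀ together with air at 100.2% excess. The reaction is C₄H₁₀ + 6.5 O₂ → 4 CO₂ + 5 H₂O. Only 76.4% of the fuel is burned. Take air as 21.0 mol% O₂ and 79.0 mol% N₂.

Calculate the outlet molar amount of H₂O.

Stoichiometric O₂ = 6.5 × 132 = 858 mol; O₂ fed = 858 × 2.002 = 1718 mol.
N₂ fed = 1718 × 79/21 = 6462 mol.
Fuel reacted = 0.764 × 132 → ξ = 100.8 mol.
Outlet (n = n₀ + ν ξ):
  C₄H₁₀: 132 − 1(100.8) = 31.15
  O₂: 1718 − 6.5(100.8) = 1062
  N₂: 6462 (inert)
  CO₂: 0 + 4(100.8) = 403.4
  H₂O: 0 + 5(100.8) = 504.2

504 mol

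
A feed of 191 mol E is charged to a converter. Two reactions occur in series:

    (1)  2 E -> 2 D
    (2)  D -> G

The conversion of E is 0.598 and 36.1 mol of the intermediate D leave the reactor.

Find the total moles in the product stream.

Conversion of E: E consumed = 2ξ₁ = 0.598 × 191 → ξ₁ = 57.11 mol.
D balance: n_D = 0 + 2ξ₁ − 1ξ₂ = 36.1 → ξ₂ = (2·57.11 − 36.1)/1 = 78.12 mol.
Outlet amounts (n = n₀ + Σ ν·ξ):
  E: 191 − 2(57.11) = 76.78
  D: 0 + 2(57.11) − 1(78.12) = 36.1
  G: 0 + 1(78.12) = 78.12
Total out = 76.78 + 36.1 + 78.12 = 191 mol.

191 mol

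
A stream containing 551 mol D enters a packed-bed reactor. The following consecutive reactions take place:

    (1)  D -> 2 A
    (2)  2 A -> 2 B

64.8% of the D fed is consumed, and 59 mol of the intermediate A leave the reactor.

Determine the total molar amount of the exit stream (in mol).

908 mol

Conversion of D: D consumed = 1ξ₁ = 0.648 × 551 → ξ₁ = 357 mol.
A balance: n_A = 0 + 2ξ₁ − 2ξ₂ = 59 → ξ₂ = (2·357 − 59)/2 = 327.5 mol.
Outlet amounts (n = n₀ + Σ ν·ξ):
  D: 551 − 1(357) = 194
  A: 0 + 2(357) − 2(327.5) = 59
  B: 0 + 2(327.5) = 655.1
Total out = 194 + 59 + 655.1 = 908 mol.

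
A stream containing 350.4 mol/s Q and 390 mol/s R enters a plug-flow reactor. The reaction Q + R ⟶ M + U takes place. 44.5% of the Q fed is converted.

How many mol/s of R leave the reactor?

Q reacted = 0.445 × 350.4 = 155.9 mol/s; ν_Q = −1, so ξ = 155.9/1 = 155.9 mol/s.
Outlet amounts (n = n₀ + ν ξ):
  Q: 350.4 − 1(155.9) = 194.5
  R: 390 − 1(155.9) = 234.1
  M: 0 + 1(155.9) = 155.9
  U: 0 + 1(155.9) = 155.9

234 mol/s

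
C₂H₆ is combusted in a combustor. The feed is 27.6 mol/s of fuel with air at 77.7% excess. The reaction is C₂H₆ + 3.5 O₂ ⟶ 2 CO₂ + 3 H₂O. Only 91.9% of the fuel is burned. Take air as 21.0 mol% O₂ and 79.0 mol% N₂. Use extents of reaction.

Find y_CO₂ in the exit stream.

0.0591

Stoichiometric O₂ = 3.5 × 27.6 = 96.6 mol/s; O₂ fed = 96.6 × 1.777 = 171.7 mol/s.
N₂ fed = 171.7 × 79/21 = 645.8 mol/s.
Fuel reacted = 0.919 × 27.6 → ξ = 25.36 mol/s.
Outlet (n = n₀ + ν ξ):
  C₂H₆: 27.6 − 1(25.36) = 2.236
  O₂: 171.7 − 3.5(25.36) = 82.88
  N₂: 645.8 (inert)
  CO₂: 0 + 2(25.36) = 50.73
  H₂O: 0 + 3(25.36) = 76.09
Total out = 857.7 mol/s; y_CO₂ = 50.73 / 857.7 = 0.05915.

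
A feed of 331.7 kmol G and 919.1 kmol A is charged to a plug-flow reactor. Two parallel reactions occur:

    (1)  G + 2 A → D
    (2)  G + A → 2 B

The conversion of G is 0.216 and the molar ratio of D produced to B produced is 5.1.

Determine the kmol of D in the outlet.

Conversion of G: G consumed = 0.216 × 331.7 = 71.65 kmol = 1ξ₁ + 1ξ₂.
Selectivity: 1ξ₁ / (2ξ₂) = 5.1 → ξ₁ = 10.2 ξ₂.
Substitute: (1·10.2 + 1) ξ₂ = 71.65 → ξ₂ = 6.397 kmol, ξ₁ = 65.25 kmol.
Outlet amounts (n = n₀ + Σ ν·ξ):
  G: 331.7 − 1(65.25) − 1(6.397) = 260.1
  A: 919.1 − 2(65.25) − 1(6.397) = 782.2
  D: 0 + 1(65.25) = 65.25
  B: 0 + 2(6.397) = 12.79

65.3 kmol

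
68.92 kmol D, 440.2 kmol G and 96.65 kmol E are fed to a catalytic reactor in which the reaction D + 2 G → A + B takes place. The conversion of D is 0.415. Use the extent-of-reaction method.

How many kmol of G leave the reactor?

D reacted = 0.415 × 68.92 = 28.6 kmol; ν_D = −1, so ξ = 28.6/1 = 28.6 kmol.
Outlet amounts (n = n₀ + ν ξ):
  D: 68.92 − 1(28.6) = 40.32
  G: 440.2 − 2(28.6) = 383
  A: 0 + 1(28.6) = 28.6
  B: 0 + 1(28.6) = 28.6
  E: 96.65 (inert)

383 kmol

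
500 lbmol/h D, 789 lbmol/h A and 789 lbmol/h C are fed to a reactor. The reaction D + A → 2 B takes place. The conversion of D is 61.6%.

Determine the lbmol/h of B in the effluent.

D reacted = 0.616 × 500 = 308 lbmol/h; ν_D = −1, so ξ = 308/1 = 308 lbmol/h.
Outlet amounts (n = n₀ + ν ξ):
  D: 500 − 1(308) = 192
  A: 789 − 1(308) = 481
  B: 0 + 2(308) = 616
  C: 789 (inert)

616 lbmol/h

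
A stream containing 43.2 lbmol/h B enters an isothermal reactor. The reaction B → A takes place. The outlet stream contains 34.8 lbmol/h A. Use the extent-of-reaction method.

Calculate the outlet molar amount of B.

8.4 lbmol/h

For A: n = n₀ + 1ξ → 34.8 = 0 + 1ξ, giving ξ = 34.8 lbmol/h.
Outlet amounts (n = n₀ + ν ξ):
  B: 43.2 − 1(34.8) = 8.4
  A: 0 + 1(34.8) = 34.8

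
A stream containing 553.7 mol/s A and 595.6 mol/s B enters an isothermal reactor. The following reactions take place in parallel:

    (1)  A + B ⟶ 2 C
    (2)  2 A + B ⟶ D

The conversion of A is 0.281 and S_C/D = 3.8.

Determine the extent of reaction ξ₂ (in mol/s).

Conversion of A: A consumed = 0.281 × 553.7 = 155.6 mol/s = 1ξ₁ + 2ξ₂.
Selectivity: 2ξ₁ / (1ξ₂) = 3.8 → ξ₁ = 1.9 ξ₂.
Substitute: (1·1.9 + 2) ξ₂ = 155.6 → ξ₂ = 39.89 mol/s, ξ₁ = 75.8 mol/s.
Outlet amounts (n = n₀ + Σ ν·ξ):
  A: 553.7 − 1(75.8) − 2(39.89) = 398.1
  B: 595.6 − 1(75.8) − 1(39.89) = 479.9
  C: 0 + 2(75.8) = 151.6
  D: 0 + 1(39.89) = 39.89

ξ₂ = 39.9 mol/s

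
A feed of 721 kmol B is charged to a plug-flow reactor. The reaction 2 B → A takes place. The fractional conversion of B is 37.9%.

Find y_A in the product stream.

0.234

B reacted = 0.379 × 721 = 273.3 kmol; ν_B = −2, so ξ = 273.3/2 = 136.6 kmol.
Outlet amounts (n = n₀ + ν ξ):
  B: 721 − 2(136.6) = 447.7
  A: 0 + 1(136.6) = 136.6
Total out = 584.4 kmol; y_A = 136.6 / 584.4 = 0.2338.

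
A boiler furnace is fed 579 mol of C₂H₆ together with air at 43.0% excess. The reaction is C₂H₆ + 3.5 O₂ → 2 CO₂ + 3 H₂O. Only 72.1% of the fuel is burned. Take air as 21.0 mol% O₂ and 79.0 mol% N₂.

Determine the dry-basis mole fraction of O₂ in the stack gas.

0.108

Stoichiometric O₂ = 3.5 × 579 = 2026 mol; O₂ fed = 2026 × 1.430 = 2898 mol.
N₂ fed = 2898 × 79/21 = 10900 mol.
Fuel reacted = 0.721 × 579 → ξ = 417.5 mol.
Outlet (n = n₀ + ν ξ):
  C₂H₆: 579 − 1(417.5) = 161.5
  O₂: 2898 − 3.5(417.5) = 1437
  N₂: 10900 (inert)
  CO₂: 0 + 2(417.5) = 834.9
  H₂O: 0 + 3(417.5) = 1252
Dry total = 13330 mol; y_O₂ (dry) = 1437 / 13330 = 0.1077.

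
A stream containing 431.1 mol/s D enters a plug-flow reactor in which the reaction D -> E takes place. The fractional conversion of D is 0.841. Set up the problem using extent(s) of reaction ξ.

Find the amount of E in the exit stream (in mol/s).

D reacted = 0.841 × 431.1 = 362.6 mol/s; ν_D = −1, so ξ = 362.6/1 = 362.6 mol/s.
Outlet amounts (n = n₀ + ν ξ):
  D: 431.1 − 1(362.6) = 68.54
  E: 0 + 1(362.6) = 362.6

363 mol/s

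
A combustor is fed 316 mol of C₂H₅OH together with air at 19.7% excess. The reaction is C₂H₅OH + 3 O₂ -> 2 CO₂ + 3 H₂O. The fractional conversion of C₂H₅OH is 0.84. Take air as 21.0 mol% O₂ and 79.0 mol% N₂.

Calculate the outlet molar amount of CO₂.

Stoichiometric O₂ = 3 × 316 = 948 mol; O₂ fed = 948 × 1.197 = 1135 mol.
N₂ fed = 1135 × 79/21 = 4269 mol.
Fuel reacted = 0.84 × 316 → ξ = 265.4 mol.
Outlet (n = n₀ + ν ξ):
  C₂H₅OH: 316 − 1(265.4) = 50.56
  O₂: 1135 − 3(265.4) = 338.4
  N₂: 4269 (inert)
  CO₂: 0 + 2(265.4) = 530.9
  H₂O: 0 + 3(265.4) = 796.3

531 mol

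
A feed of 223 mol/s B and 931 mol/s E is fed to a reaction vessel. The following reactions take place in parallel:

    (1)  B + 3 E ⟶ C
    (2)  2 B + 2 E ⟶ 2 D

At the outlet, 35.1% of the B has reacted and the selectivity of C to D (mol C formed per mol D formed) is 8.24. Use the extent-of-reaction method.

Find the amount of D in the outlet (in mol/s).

8.47 mol/s

Conversion of B: B consumed = 0.351 × 223 = 78.27 mol/s = 1ξ₁ + 2ξ₂.
Selectivity: 1ξ₁ / (2ξ₂) = 8.24 → ξ₁ = 16.48 ξ₂.
Substitute: (1·16.48 + 2) ξ₂ = 78.27 → ξ₂ = 4.236 mol/s, ξ₁ = 69.8 mol/s.
Outlet amounts (n = n₀ + Σ ν·ξ):
  B: 223 − 1(69.8) − 2(4.236) = 144.7
  E: 931 − 3(69.8) − 2(4.236) = 713.1
  C: 0 + 1(69.8) = 69.8
  D: 0 + 2(4.236) = 8.471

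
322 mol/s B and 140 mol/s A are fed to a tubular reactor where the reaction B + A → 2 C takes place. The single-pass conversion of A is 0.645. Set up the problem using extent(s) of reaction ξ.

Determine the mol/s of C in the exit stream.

A reacted = 0.645 × 140 = 90.3 mol/s; ν_A = −1, so ξ = 90.3/1 = 90.3 mol/s.
Outlet amounts (n = n₀ + ν ξ):
  B: 322 − 1(90.3) = 231.7
  A: 140 − 1(90.3) = 49.7
  C: 0 + 2(90.3) = 180.6

181 mol/s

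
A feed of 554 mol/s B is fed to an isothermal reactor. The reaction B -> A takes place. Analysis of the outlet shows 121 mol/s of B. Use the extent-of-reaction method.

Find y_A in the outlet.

For B: n = n₀ − 1ξ → 121 = 554 − 1ξ, giving ξ = 433 mol/s.
Outlet amounts (n = n₀ + ν ξ):
  B: 554 − 1(433) = 121
  A: 0 + 1(433) = 433
Total out = 554 mol/s; y_A = 433 / 554 = 0.7816.

0.782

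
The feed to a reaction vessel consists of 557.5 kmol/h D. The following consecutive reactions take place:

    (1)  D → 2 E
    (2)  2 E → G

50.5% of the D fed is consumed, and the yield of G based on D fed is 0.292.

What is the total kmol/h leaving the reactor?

676 kmol/h

Conversion of D: D consumed = 1ξ₁ = 0.505 × 557.5 → ξ₁ = 281.5 kmol/h.
Yield of G: 1ξ₂ / 557.5 = 0.292 → ξ₂ = 162.8 kmol/h.
Outlet amounts (n = n₀ + Σ ν·ξ):
  D: 557.5 − 1(281.5) = 276
  E: 0 + 2(281.5) − 2(162.8) = 237.5
  G: 0 + 1(162.8) = 162.8
Total out = 276 + 237.5 + 162.8 = 676.2 kmol/h.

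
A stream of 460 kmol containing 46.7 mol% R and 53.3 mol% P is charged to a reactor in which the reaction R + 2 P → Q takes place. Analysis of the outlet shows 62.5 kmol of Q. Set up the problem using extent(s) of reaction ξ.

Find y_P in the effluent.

0.359

For Q: n = n₀ + 1ξ → 62.5 = 0 + 1ξ, giving ξ = 62.5 kmol.
Outlet amounts (n = n₀ + ν ξ):
  R: 214.8 − 1(62.5) = 152.3
  P: 245.2 − 2(62.5) = 120.2
  Q: 0 + 1(62.5) = 62.5
Total out = 335 kmol; y_P = 120.2 / 335 = 0.3587.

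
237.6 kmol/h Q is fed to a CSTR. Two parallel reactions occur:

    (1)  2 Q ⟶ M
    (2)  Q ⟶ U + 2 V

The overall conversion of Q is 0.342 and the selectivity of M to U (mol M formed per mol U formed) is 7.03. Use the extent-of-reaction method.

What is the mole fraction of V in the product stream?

Conversion of Q: Q consumed = 0.342 × 237.6 = 81.26 kmol/h = 2ξ₁ + 1ξ₂.
Selectivity: 1ξ₁ / (1ξ₂) = 7.03 → ξ₁ = 7.03 ξ₂.
Substitute: (2·7.03 + 1) ξ₂ = 81.26 → ξ₂ = 5.396 kmol/h, ξ₁ = 37.93 kmol/h.
Outlet amounts (n = n₀ + Σ ν·ξ):
  Q: 237.6 − 2(37.93) − 1(5.396) = 156.3
  M: 0 + 1(37.93) = 37.93
  U: 0 + 1(5.396) = 5.396
  V: 0 + 2(5.396) = 10.79
Total out = 210.5 kmol/h; y_V = 10.79 / 210.5 = 0.05128.

0.0513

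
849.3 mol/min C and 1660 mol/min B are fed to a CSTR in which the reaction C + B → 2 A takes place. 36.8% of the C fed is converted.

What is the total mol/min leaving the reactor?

2510 mol/min

C reacted = 0.368 × 849.3 = 312.5 mol/min; ν_C = −1, so ξ = 312.5/1 = 312.5 mol/min.
Outlet amounts (n = n₀ + ν ξ):
  C: 849.3 − 1(312.5) = 536.8
  B: 1660 − 1(312.5) = 1347
  A: 0 + 2(312.5) = 625.1
Total out = 536.8 + 1347 + 625.1 = 2509 mol/min.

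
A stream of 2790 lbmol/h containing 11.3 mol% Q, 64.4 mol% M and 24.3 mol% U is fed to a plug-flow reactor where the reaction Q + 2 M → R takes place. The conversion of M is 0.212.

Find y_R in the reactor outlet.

M reacted = 0.212 × 1797 = 380.9 lbmol/h; ν_M = −2, so ξ = 380.9/2 = 190.5 lbmol/h.
Outlet amounts (n = n₀ + ν ξ):
  Q: 315.3 − 1(190.5) = 124.8
  M: 1797 − 2(190.5) = 1416
  R: 0 + 1(190.5) = 190.5
  U: 678 (inert)
Total out = 2409 lbmol/h; y_R = 190.5 / 2409 = 0.07906.

0.0791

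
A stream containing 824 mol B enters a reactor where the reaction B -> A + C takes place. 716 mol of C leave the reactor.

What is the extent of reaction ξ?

For C: n = n₀ + 1ξ → 716 = 0 + 1ξ, giving ξ = 716 mol.
Outlet amounts (n = n₀ + ν ξ):
  B: 824 − 1(716) = 108
  A: 0 + 1(716) = 716
  C: 0 + 1(716) = 716

ξ = 716 mol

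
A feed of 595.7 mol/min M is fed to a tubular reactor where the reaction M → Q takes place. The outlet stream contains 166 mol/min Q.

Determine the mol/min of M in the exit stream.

For Q: n = n₀ + 1ξ → 166 = 0 + 1ξ, giving ξ = 166 mol/min.
Outlet amounts (n = n₀ + ν ξ):
  M: 595.7 − 1(166) = 429.7
  Q: 0 + 1(166) = 166

430 mol/min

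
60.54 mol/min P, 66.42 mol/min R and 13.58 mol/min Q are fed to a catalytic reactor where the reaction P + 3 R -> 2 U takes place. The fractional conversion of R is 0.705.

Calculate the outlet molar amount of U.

R reacted = 0.705 × 66.42 = 46.83 mol/min; ν_R = −3, so ξ = 46.83/3 = 15.61 mol/min.
Outlet amounts (n = n₀ + ν ξ):
  P: 60.54 − 1(15.61) = 44.93
  R: 66.42 − 3(15.61) = 19.59
  U: 0 + 2(15.61) = 31.22
  Q: 13.58 (inert)

31.2 mol/min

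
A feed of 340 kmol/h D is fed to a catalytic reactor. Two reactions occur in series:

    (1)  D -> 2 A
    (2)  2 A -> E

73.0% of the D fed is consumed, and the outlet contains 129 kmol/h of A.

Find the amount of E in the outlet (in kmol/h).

184 kmol/h

Conversion of D: D consumed = 1ξ₁ = 0.73 × 340 → ξ₁ = 248.2 kmol/h.
A balance: n_A = 0 + 2ξ₁ − 2ξ₂ = 129 → ξ₂ = (2·248.2 − 129)/2 = 183.7 kmol/h.
Outlet amounts (n = n₀ + Σ ν·ξ):
  D: 340 − 1(248.2) = 91.8
  A: 0 + 2(248.2) − 2(183.7) = 129
  E: 0 + 1(183.7) = 183.7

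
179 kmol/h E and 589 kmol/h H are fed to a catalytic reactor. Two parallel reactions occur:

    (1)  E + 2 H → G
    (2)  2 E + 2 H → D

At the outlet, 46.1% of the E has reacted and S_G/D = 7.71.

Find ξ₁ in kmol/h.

ξ₁ = 65.5 kmol/h

Conversion of E: E consumed = 0.461 × 179 = 82.52 kmol/h = 1ξ₁ + 2ξ₂.
Selectivity: 1ξ₁ / (1ξ₂) = 7.71 → ξ₁ = 7.71 ξ₂.
Substitute: (1·7.71 + 2) ξ₂ = 82.52 → ξ₂ = 8.498 kmol/h, ξ₁ = 65.52 kmol/h.
Outlet amounts (n = n₀ + Σ ν·ξ):
  E: 179 − 1(65.52) − 2(8.498) = 96.48
  H: 589 − 2(65.52) − 2(8.498) = 441
  G: 0 + 1(65.52) = 65.52
  D: 0 + 1(8.498) = 8.498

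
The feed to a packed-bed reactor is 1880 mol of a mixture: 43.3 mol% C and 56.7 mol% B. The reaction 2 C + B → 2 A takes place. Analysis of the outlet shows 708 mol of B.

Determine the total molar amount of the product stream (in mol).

1520 mol

For B: n = n₀ − 1ξ → 708 = 1066 − 1ξ, giving ξ = 358 mol.
Outlet amounts (n = n₀ + ν ξ):
  C: 814 − 2(358) = 98.12
  B: 1066 − 1(358) = 708
  A: 0 + 2(358) = 715.9
Total out = 98.12 + 708 + 715.9 = 1522 mol.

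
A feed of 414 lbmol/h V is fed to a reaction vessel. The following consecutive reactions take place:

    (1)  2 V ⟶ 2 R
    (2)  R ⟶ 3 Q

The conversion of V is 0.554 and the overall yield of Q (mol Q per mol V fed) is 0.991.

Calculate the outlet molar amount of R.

92.6 lbmol/h

Conversion of V: V consumed = 2ξ₁ = 0.554 × 414 → ξ₁ = 114.7 lbmol/h.
Yield of Q: 3ξ₂ / 414 = 0.991 → ξ₂ = 136.8 lbmol/h.
Outlet amounts (n = n₀ + Σ ν·ξ):
  V: 414 − 2(114.7) = 184.6
  R: 0 + 2(114.7) − 1(136.8) = 92.6
  Q: 0 + 3(136.8) = 410.3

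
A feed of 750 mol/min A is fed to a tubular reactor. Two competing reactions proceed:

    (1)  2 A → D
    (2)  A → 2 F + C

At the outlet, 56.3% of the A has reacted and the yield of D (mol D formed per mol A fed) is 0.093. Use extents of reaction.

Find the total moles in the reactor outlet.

Yield of D: 1ξ₁ / 750 = 0.093 → ξ₁ = 69.75 mol/min.
Conversion of A: 2ξ₁ + 1ξ₂ = 0.563 × 750 = 422.2 → ξ₂ = 282.7 mol/min.
Outlet amounts (n = n₀ + Σ ν·ξ):
  A: 750 − 2(69.75) − 1(282.7) = 327.8
  D: 0 + 1(69.75) = 69.75
  F: 0 + 2(282.7) = 565.5
  C: 0 + 1(282.7) = 282.7
Total out = 327.8 + 69.75 + 565.5 + 282.7 = 1246 mol/min.

1250 mol/min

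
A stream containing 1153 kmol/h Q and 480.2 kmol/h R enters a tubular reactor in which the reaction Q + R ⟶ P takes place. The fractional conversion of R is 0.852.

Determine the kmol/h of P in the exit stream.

409 kmol/h

R reacted = 0.852 × 480.2 = 409.1 kmol/h; ν_R = −1, so ξ = 409.1/1 = 409.1 kmol/h.
Outlet amounts (n = n₀ + ν ξ):
  Q: 1153 − 1(409.1) = 743.9
  R: 480.2 − 1(409.1) = 71.07
  P: 0 + 1(409.1) = 409.1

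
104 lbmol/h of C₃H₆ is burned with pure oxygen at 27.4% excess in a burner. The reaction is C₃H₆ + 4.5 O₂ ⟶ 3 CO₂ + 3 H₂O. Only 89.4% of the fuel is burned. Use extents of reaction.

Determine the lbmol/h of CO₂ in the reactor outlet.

279 lbmol/h

Stoichiometric O₂ = 4.5 × 104 = 468 lbmol/h; O₂ fed = 468 × 1.274 = 596.2 lbmol/h.
Fuel reacted = 0.894 × 104 → ξ = 92.98 lbmol/h.
Outlet (n = n₀ + ν ξ):
  C₃H₆: 104 − 1(92.98) = 11.02
  O₂: 596.2 − 4.5(92.98) = 177.8
  CO₂: 0 + 3(92.98) = 278.9
  H₂O: 0 + 3(92.98) = 278.9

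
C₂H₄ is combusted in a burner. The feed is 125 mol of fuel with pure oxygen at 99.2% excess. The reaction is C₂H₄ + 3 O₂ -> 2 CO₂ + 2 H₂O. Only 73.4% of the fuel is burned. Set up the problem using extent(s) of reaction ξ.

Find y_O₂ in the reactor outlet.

Stoichiometric O₂ = 3 × 125 = 375 mol; O₂ fed = 375 × 1.992 = 747 mol.
Fuel reacted = 0.734 × 125 → ξ = 91.75 mol.
Outlet (n = n₀ + ν ξ):
  C₂H₄: 125 − 1(91.75) = 33.25
  O₂: 747 − 3(91.75) = 471.8
  CO₂: 0 + 2(91.75) = 183.5
  H₂O: 0 + 2(91.75) = 183.5
Total out = 872 mol; y_O₂ = 471.8 / 872 = 0.541.

0.541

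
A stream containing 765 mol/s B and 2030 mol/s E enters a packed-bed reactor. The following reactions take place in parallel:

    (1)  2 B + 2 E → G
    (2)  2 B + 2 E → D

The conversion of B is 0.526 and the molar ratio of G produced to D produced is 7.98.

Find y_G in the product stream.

Conversion of B: B consumed = 0.526 × 765 = 402.4 mol/s = 2ξ₁ + 2ξ₂.
Selectivity: 1ξ₁ / (1ξ₂) = 7.98 → ξ₁ = 7.98 ξ₂.
Substitute: (2·7.98 + 2) ξ₂ = 402.4 → ξ₂ = 22.4 mol/s, ξ₁ = 178.8 mol/s.
Outlet amounts (n = n₀ + Σ ν·ξ):
  B: 765 − 2(178.8) − 2(22.4) = 362.6
  E: 2030 − 2(178.8) − 2(22.4) = 1628
  G: 0 + 1(178.8) = 178.8
  D: 0 + 1(22.4) = 22.4
Total out = 2191 mol/s; y_G = 178.8 / 2191 = 0.08159.

0.0816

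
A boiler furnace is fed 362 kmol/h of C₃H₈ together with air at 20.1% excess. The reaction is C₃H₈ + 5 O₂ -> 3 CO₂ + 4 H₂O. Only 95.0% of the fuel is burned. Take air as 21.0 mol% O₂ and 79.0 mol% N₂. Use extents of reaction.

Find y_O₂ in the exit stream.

0.0411

Stoichiometric O₂ = 5 × 362 = 1810 kmol/h; O₂ fed = 1810 × 1.201 = 2174 kmol/h.
N₂ fed = 2174 × 79/21 = 8178 kmol/h.
Fuel reacted = 0.95 × 362 → ξ = 343.9 kmol/h.
Outlet (n = n₀ + ν ξ):
  C₃H₈: 362 − 1(343.9) = 18.1
  O₂: 2174 − 5(343.9) = 454.3
  N₂: 8178 (inert)
  CO₂: 0 + 3(343.9) = 1032
  H₂O: 0 + 4(343.9) = 1376
Total out = 11060 kmol/h; y_O₂ = 454.3 / 11060 = 0.04109.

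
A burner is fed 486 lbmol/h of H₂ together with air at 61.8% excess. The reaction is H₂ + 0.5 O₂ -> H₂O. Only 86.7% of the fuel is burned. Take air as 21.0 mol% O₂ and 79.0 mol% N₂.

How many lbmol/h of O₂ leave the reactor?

182 lbmol/h

Stoichiometric O₂ = 0.5 × 486 = 243 lbmol/h; O₂ fed = 243 × 1.618 = 393.2 lbmol/h.
N₂ fed = 393.2 × 79/21 = 1479 lbmol/h.
Fuel reacted = 0.867 × 486 → ξ = 421.4 lbmol/h.
Outlet (n = n₀ + ν ξ):
  H₂: 486 − 1(421.4) = 64.64
  O₂: 393.2 − 0.5(421.4) = 182.5
  N₂: 1479 (inert)
  H₂O: 0 + 1(421.4) = 421.4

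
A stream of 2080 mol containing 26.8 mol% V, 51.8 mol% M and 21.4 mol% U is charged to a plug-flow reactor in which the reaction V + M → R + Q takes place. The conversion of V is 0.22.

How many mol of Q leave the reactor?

123 mol

V reacted = 0.22 × 557.4 = 122.6 mol; ν_V = −1, so ξ = 122.6/1 = 122.6 mol.
Outlet amounts (n = n₀ + ν ξ):
  V: 557.4 − 1(122.6) = 434.8
  M: 1077 − 1(122.6) = 954.8
  R: 0 + 1(122.6) = 122.6
  Q: 0 + 1(122.6) = 122.6
  U: 445.1 (inert)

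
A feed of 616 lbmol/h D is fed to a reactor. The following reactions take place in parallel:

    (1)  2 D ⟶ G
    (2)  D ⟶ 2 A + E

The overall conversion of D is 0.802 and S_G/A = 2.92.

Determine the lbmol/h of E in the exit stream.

Conversion of D: D consumed = 0.802 × 616 = 494 lbmol/h = 2ξ₁ + 1ξ₂.
Selectivity: 1ξ₁ / (2ξ₂) = 2.92 → ξ₁ = 5.84 ξ₂.
Substitute: (2·5.84 + 1) ξ₂ = 494 → ξ₂ = 38.96 lbmol/h, ξ₁ = 227.5 lbmol/h.
Outlet amounts (n = n₀ + Σ ν·ξ):
  D: 616 − 2(227.5) − 1(38.96) = 122
  G: 0 + 1(227.5) = 227.5
  A: 0 + 2(38.96) = 77.92
  E: 0 + 1(38.96) = 38.96

39 lbmol/h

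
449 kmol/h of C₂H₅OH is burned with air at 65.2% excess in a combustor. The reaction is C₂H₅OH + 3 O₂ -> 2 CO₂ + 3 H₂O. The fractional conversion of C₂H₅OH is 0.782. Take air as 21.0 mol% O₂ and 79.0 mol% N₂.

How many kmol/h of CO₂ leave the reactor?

Stoichiometric O₂ = 3 × 449 = 1347 kmol/h; O₂ fed = 1347 × 1.652 = 2225 kmol/h.
N₂ fed = 2225 × 79/21 = 8371 kmol/h.
Fuel reacted = 0.782 × 449 → ξ = 351.1 kmol/h.
Outlet (n = n₀ + ν ξ):
  C₂H₅OH: 449 − 1(351.1) = 97.88
  O₂: 2225 − 3(351.1) = 1172
  N₂: 8371 (inert)
  CO₂: 0 + 2(351.1) = 702.2
  H₂O: 0 + 3(351.1) = 1053

702 kmol/h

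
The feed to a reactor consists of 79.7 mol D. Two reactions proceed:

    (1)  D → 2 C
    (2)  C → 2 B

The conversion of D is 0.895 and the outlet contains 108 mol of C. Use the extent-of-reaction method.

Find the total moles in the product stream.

186 mol

Conversion of D: D consumed = 1ξ₁ = 0.895 × 79.7 → ξ₁ = 71.33 mol.
C balance: n_C = 0 + 2ξ₁ − 1ξ₂ = 108 → ξ₂ = (2·71.33 − 108)/1 = 34.66 mol.
Outlet amounts (n = n₀ + Σ ν·ξ):
  D: 79.7 − 1(71.33) = 8.368
  C: 0 + 2(71.33) − 1(34.66) = 108
  B: 0 + 2(34.66) = 69.33
Total out = 8.368 + 108 + 69.33 = 185.7 mol.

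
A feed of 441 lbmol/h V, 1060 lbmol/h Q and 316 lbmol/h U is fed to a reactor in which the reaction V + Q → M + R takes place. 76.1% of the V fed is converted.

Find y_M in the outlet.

V reacted = 0.761 × 441 = 335.6 lbmol/h; ν_V = −1, so ξ = 335.6/1 = 335.6 lbmol/h.
Outlet amounts (n = n₀ + ν ξ):
  V: 441 − 1(335.6) = 105.4
  Q: 1060 − 1(335.6) = 724.4
  M: 0 + 1(335.6) = 335.6
  R: 0 + 1(335.6) = 335.6
  U: 316 (inert)
Total out = 1817 lbmol/h; y_M = 335.6 / 1817 = 0.1847.

0.185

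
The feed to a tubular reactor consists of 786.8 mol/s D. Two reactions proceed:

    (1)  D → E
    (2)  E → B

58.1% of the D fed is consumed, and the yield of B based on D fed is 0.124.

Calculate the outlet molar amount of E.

Conversion of D: D consumed = 1ξ₁ = 0.581 × 786.8 → ξ₁ = 457.1 mol/s.
Yield of B: 1ξ₂ / 786.8 = 0.124 → ξ₂ = 97.56 mol/s.
Outlet amounts (n = n₀ + Σ ν·ξ):
  D: 786.8 − 1(457.1) = 329.7
  E: 0 + 1(457.1) − 1(97.56) = 359.6
  B: 0 + 1(97.56) = 97.56

360 mol/s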